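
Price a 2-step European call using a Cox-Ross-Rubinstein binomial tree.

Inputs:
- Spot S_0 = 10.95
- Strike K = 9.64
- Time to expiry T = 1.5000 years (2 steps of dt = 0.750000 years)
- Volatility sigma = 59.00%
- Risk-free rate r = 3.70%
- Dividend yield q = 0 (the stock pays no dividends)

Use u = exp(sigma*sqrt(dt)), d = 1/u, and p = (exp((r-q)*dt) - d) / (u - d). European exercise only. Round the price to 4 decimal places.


dt = T/N = 0.750000
u = exp(sigma*sqrt(dt)) = 1.666882; d = 1/u = 0.599922
p = (exp((r-q)*dt) - d) / (u - d) = 0.401342
Discount per step: exp(-r*dt) = 0.972631
Stock lattice S(k, i) with i counting down-moves:
  k=0: S(0,0) = 10.9500
  k=1: S(1,0) = 18.2524; S(1,1) = 6.5692
  k=2: S(2,0) = 30.4245; S(2,1) = 10.9500; S(2,2) = 3.9410
Terminal payoffs V(N, i) = max(S_T - K, 0):
  V(2,0) = 20.784537; V(2,1) = 1.310000; V(2,2) = 0.000000
Backward induction: V(k, i) = exp(-r*dt) * [p * V(k+1, i) + (1-p) * V(k+1, i+1)].
  V(1,0) = exp(-r*dt) * [p*20.784537 + (1-p)*1.310000] = 8.876193
  V(1,1) = exp(-r*dt) * [p*1.310000 + (1-p)*0.000000] = 0.511369
  V(0,0) = exp(-r*dt) * [p*8.876193 + (1-p)*0.511369] = 3.762652

Answer: Price = V(0,0) = 3.7627


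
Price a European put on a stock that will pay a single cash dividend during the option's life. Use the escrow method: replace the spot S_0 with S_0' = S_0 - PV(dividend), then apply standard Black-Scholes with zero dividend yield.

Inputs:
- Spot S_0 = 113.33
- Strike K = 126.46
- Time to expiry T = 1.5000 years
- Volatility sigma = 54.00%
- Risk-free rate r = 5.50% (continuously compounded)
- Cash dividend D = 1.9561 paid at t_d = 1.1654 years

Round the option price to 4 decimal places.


PV(D) = D * exp(-r * t_d) = 1.9561 * 0.93791402 = 1.83465361
S_0' = S_0 - PV(D) = 113.3300 - 1.83465361 = 111.49534639
d1 = (ln(S_0'/K) + (r + sigma^2/2)*T) / (sigma*sqrt(T)) = 0.26499366
d2 = d1 - sigma*sqrt(T) = -0.39636857
exp(-rT) = 0.92081144
N(-d1) = 0.39550717; N(-d2) = 0.65408342
P = K * exp(-rT) * N(-d2) - S_0' * N(-d1) = 126.4600 * 0.92081144 * 0.65408342 - 111.49534639 * 0.39550717 = 32.0681

Answer: Price = 32.0681


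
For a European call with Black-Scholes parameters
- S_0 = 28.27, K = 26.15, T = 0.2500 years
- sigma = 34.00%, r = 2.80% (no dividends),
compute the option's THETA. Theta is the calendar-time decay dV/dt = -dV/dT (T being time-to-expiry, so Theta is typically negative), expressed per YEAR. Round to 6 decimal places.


Answer: Theta = -3.712496

Derivation:
d1 = 0.5847175364; d2 = 0.4147175364
phi(d1) = 0.3362548811; exp(-qT) = 1.0000000000; exp(-rT) = 0.9930244429
Theta = -S*exp(-qT)*phi(d1)*sigma/(2*sqrt(T)) - r*K*exp(-rT)*N(d2) + q*S*exp(-qT)*N(d1)
N(d1) = 0.7206311697; N(d2) = 0.6608256534; sqrt(T) = 0.5000000000
Term 1 = -28.2700 * 1.0000000000 * 0.3362548811 * 0.3400 / (2 * 0.5000000000) = -3.2320146662
Term 2 = -0.0280 * 26.1500 * 0.9930244429 * 0.6608256534 = -0.4804813745
Term 3 = 0 (no dividend yield, q = 0)
Theta = -3.2320146662 + (-0.4804813745) + (0.0000000000) = -3.712496


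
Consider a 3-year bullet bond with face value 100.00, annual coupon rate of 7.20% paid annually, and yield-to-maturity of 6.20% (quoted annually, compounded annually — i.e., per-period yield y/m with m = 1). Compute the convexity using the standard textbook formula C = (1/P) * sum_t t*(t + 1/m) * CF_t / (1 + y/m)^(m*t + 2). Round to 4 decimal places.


Coupon per period c = face * coupon_rate / m = 7.200000
Periods per year m = 1; per-period yield y/m = 0.062000
Number of cashflows N = 3
Cashflows (t years, CF_t, discount factor 1/(1+y/m)^(m*t), PV):
  t = 1.0000: CF_t = 7.200000, DF = 0.941620, PV = 6.779661
  t = 2.0000: CF_t = 7.200000, DF = 0.886647, PV = 6.383862
  t = 3.0000: CF_t = 107.200000, DF = 0.834885, PV = 89.499629
Price P = sum_t PV_t = 102.663152
Convexity numerator sum_t t*(t + 1/m) * CF_t / (1+y/m)^(m*t + 2):
  t = 1.0000: term = 12.022338
  t = 2.0000: term = 33.961407
  t = 3.0000: term = 952.255408
Convexity = (1/P) * sum = 998.239153 / 102.663152 = 9.723442

Answer: Convexity = 9.7234


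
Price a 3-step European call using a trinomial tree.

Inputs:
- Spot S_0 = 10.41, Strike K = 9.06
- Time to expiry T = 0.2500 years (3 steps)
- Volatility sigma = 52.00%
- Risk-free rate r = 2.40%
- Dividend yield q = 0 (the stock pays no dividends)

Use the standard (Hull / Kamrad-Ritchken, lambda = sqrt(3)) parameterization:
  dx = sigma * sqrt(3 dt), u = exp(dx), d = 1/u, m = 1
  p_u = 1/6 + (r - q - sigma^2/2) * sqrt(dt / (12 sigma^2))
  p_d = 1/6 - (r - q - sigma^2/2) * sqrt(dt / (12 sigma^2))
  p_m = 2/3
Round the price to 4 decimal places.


dt = T/N = 0.083333; dx = sigma*sqrt(3*dt) = 0.260000
u = exp(dx) = 1.296930; d = 1/u = 0.771052
p_u = 0.148846, p_m = 0.666667, p_d = 0.184487
Discount per step: exp(-r*dt) = 0.998002
Stock lattice S(k, j) with j the centered position index:
  k=0: S(0,+0) = 10.4100
  k=1: S(1,-1) = 8.0266; S(1,+0) = 10.4100; S(1,+1) = 13.5010
  k=2: S(2,-2) = 6.1890; S(2,-1) = 8.0266; S(2,+0) = 10.4100; S(2,+1) = 13.5010; S(2,+2) = 17.5099
  k=3: S(3,-3) = 4.7720; S(3,-2) = 6.1890; S(3,-1) = 8.0266; S(3,+0) = 10.4100; S(3,+1) = 13.5010; S(3,+2) = 17.5099; S(3,+3) = 22.7091
Terminal payoffs V(N, j) = max(S_T - K, 0):
  V(3,-3) = 0.000000; V(3,-2) = 0.000000; V(3,-1) = 0.000000; V(3,+0) = 1.350000; V(3,+1) = 4.441042; V(3,+2) = 8.449908; V(3,+3) = 13.649126
Backward induction: V(k, j) = exp(-r*dt) * [p_u * V(k+1, j+1) + p_m * V(k+1, j) + p_d * V(k+1, j-1)]
  V(2,-2) = exp(-r*dt) * [p_u*0.000000 + p_m*0.000000 + p_d*0.000000] = 0.000000
  V(2,-1) = exp(-r*dt) * [p_u*1.350000 + p_m*0.000000 + p_d*0.000000] = 0.200541
  V(2,+0) = exp(-r*dt) * [p_u*4.441042 + p_m*1.350000 + p_d*0.000000] = 1.557913
  V(2,+1) = exp(-r*dt) * [p_u*8.449908 + p_m*4.441042 + p_d*1.350000] = 4.458563
  V(2,+2) = exp(-r*dt) * [p_u*13.649126 + p_m*8.449908 + p_d*4.441042] = 8.467256
  V(1,-1) = exp(-r*dt) * [p_u*1.557913 + p_m*0.200541 + p_d*0.000000] = 0.364853
  V(1,+0) = exp(-r*dt) * [p_u*4.458563 + p_m*1.557913 + p_d*0.200541] = 1.735771
  V(1,+1) = exp(-r*dt) * [p_u*8.467256 + p_m*4.458563 + p_d*1.557913] = 4.511077
  V(0,+0) = exp(-r*dt) * [p_u*4.511077 + p_m*1.735771 + p_d*0.364853] = 1.892160

Answer: Price = V(0,0) = 1.8922


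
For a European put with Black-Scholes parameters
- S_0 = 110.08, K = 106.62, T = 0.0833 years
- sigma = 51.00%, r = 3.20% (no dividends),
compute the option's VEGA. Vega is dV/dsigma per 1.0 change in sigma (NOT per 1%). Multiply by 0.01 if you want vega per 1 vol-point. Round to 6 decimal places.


d1 = 0.3086726292; d2 = 0.1614777584
phi(d1) = 0.3803825093; exp(-qT) = 1.0000000000; exp(-rT) = 0.9973379496
Vega = S * exp(-qT) * phi(d1) * sqrt(T) = 110.0800 * 1.0000000000 * 0.3803825093 * 0.2886173938 = 12.085134

Answer: Vega = 12.085134


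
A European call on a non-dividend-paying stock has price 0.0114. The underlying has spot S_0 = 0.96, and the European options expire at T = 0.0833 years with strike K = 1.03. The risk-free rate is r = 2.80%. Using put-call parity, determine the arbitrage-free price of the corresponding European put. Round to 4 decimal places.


Put-call parity: C - P = S_0 * exp(-qT) - K * exp(-rT).
S_0 * exp(-qT) = 0.9600 * 1.00000000 = 0.96000000
K * exp(-rT) = 1.0300 * 0.99767032 = 1.02760043
P = C - S*exp(-qT) + K*exp(-rT)
P = 0.0114 - 0.96000000 + 1.02760043 = 0.0790

Answer: Put price = 0.0790


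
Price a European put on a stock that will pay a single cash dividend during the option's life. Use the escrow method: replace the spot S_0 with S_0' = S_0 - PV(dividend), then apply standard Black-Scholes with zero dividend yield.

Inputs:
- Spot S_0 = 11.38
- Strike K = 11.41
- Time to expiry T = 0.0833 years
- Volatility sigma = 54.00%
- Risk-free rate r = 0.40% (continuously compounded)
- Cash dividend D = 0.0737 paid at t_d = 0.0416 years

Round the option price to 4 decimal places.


Answer: Price = 0.7564

Derivation:
PV(D) = D * exp(-r * t_d) = 0.0737 * 0.99983361 = 0.07368774
S_0' = S_0 - PV(D) = 11.3800 - 0.07368774 = 11.30631226
d1 = (ln(S_0'/K) + (r + sigma^2/2)*T) / (sigma*sqrt(T)) = 0.02149041
d2 = d1 - sigma*sqrt(T) = -0.13436298
exp(-rT) = 0.99966686
N(-d1) = 0.49142723; N(-d2) = 0.55344222
P = K * exp(-rT) * N(-d2) - S_0' * N(-d1) = 11.4100 * 0.99966686 * 0.55344222 - 11.30631226 * 0.49142723 = 0.7564


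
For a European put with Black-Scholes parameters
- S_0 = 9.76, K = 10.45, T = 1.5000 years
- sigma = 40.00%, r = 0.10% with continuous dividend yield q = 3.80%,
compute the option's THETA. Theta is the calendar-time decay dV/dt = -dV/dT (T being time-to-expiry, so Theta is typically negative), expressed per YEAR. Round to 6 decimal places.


Answer: Theta = -0.769633

Derivation:
d1 = -0.0077762685; d2 = -0.4976742171
phi(d1) = 0.3989302185; exp(-qT) = 0.9445940694; exp(-rT) = 0.9985011244
Theta = -S*exp(-qT)*phi(d1)*sigma/(2*sqrt(T)) + r*K*exp(-rT)*N(-d2) - q*S*exp(-qT)*N(-d1)
N(-d1) = 0.5031022510; N(-d2) = 0.6906431582; sqrt(T) = 1.2247448714
Term 1 = -9.7600 * 0.9445940694 * 0.3989302185 * 0.4000 / (2 * 1.2247448714) = -0.6005875611
Term 2 = 0.0010 * 10.4500 * 0.9985011244 * 0.6906431582 = 0.0072064033
Term 3 = -0.0380 * 9.7600 * 0.9445940694 * 0.5031022510 = -0.1762523391
Theta = -0.6005875611 + (0.0072064033) + (-0.1762523391) = -0.769633


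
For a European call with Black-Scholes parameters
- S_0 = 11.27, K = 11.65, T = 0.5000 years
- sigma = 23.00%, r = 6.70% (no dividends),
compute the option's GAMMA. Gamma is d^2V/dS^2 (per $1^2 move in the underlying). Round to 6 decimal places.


d1 = 0.0833964692; d2 = -0.0792380905
phi(d1) = 0.3975573738; exp(-qT) = 1.0000000000; exp(-rT) = 0.9670549112
Gamma = exp(-qT) * phi(d1) / (S * sigma * sqrt(T)) = 1.0000000000 * 0.3975573738 / (11.2700 * 0.2300 * 0.7071067812) = 0.216902

Answer: Gamma = 0.216902


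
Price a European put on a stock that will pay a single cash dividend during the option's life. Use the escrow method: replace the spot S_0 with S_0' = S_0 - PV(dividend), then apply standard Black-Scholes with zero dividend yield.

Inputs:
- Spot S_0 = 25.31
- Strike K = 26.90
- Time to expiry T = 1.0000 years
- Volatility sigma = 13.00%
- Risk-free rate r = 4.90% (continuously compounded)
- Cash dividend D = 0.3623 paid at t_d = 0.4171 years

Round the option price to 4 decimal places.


Answer: Price = 1.6659

Derivation:
PV(D) = D * exp(-r * t_d) = 0.3623 * 0.97976954 = 0.35497050
S_0' = S_0 - PV(D) = 25.3100 - 0.35497050 = 24.95502950
d1 = (ln(S_0'/K) + (r + sigma^2/2)*T) / (sigma*sqrt(T)) = -0.13539155
d2 = d1 - sigma*sqrt(T) = -0.26539155
exp(-rT) = 0.95218113
N(-d1) = 0.55384885; N(-d2) = 0.60464608
P = K * exp(-rT) * N(-d2) - S_0' * N(-d1) = 26.9000 * 0.95218113 * 0.60464608 - 24.95502950 * 0.55384885 = 1.6659


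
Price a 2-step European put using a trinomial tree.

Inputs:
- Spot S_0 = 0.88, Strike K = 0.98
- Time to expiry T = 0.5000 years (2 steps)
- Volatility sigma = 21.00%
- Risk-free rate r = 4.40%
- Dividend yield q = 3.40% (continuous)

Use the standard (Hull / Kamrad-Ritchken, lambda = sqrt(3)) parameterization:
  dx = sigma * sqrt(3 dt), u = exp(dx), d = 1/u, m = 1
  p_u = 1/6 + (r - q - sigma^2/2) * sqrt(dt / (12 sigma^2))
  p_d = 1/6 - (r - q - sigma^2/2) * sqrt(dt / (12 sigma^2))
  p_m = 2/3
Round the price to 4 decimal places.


dt = T/N = 0.250000; dx = sigma*sqrt(3*dt) = 0.181865
u = exp(dx) = 1.199453; d = 1/u = 0.833714
p_u = 0.158384, p_m = 0.666667, p_d = 0.174949
Discount per step: exp(-r*dt) = 0.989060
Stock lattice S(k, j) with j the centered position index:
  k=0: S(0,+0) = 0.8800
  k=1: S(1,-1) = 0.7337; S(1,+0) = 0.8800; S(1,+1) = 1.0555
  k=2: S(2,-2) = 0.6117; S(2,-1) = 0.7337; S(2,+0) = 0.8800; S(2,+1) = 1.0555; S(2,+2) = 1.2660
Terminal payoffs V(N, j) = max(K - S_T, 0):
  V(2,-2) = 0.368331; V(2,-1) = 0.246332; V(2,+0) = 0.100000; V(2,+1) = 0.000000; V(2,+2) = 0.000000
Backward induction: V(k, j) = exp(-r*dt) * [p_u * V(k+1, j+1) + p_m * V(k+1, j) + p_d * V(k+1, j-1)]
  V(1,-1) = exp(-r*dt) * [p_u*0.100000 + p_m*0.246332 + p_d*0.368331] = 0.241824
  V(1,+0) = exp(-r*dt) * [p_u*0.000000 + p_m*0.100000 + p_d*0.246332] = 0.108561
  V(1,+1) = exp(-r*dt) * [p_u*0.000000 + p_m*0.000000 + p_d*0.100000] = 0.017304
  V(0,+0) = exp(-r*dt) * [p_u*0.017304 + p_m*0.108561 + p_d*0.241824] = 0.116137

Answer: Price = V(0,0) = 0.1161


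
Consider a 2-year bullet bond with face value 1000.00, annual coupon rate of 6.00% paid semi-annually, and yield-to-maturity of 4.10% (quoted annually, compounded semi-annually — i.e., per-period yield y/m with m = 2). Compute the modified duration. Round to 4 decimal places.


Answer: Modified duration = 1.8775

Derivation:
Coupon per period c = face * coupon_rate / m = 30.000000
Periods per year m = 2; per-period yield y/m = 0.020500
Number of cashflows N = 4
Cashflows (t years, CF_t, discount factor 1/(1+y/m)^(m*t), PV):
  t = 0.5000: CF_t = 30.000000, DF = 0.979912, PV = 29.397354
  t = 1.0000: CF_t = 30.000000, DF = 0.960227, PV = 28.806815
  t = 1.5000: CF_t = 30.000000, DF = 0.940938, PV = 28.228138
  t = 2.0000: CF_t = 1030.000000, DF = 0.922036, PV = 949.697268
Price P = sum_t PV_t = 1036.129574
First compute Macaulay numerator sum_t t * PV_t:
  t * PV_t at t = 0.5000: 14.698677
  t * PV_t at t = 1.0000: 28.806815
  t * PV_t at t = 1.5000: 42.342207
  t * PV_t at t = 2.0000: 1899.394535
Macaulay duration D = 1985.242233 / 1036.129574 = 1.916017
Modified duration = D / (1 + y/m) = 1.916017 / (1 + 0.020500) = 1.877528


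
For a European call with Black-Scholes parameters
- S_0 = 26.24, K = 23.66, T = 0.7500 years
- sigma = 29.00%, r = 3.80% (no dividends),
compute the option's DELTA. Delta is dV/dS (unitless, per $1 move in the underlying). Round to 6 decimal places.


Answer: Delta = 0.742528

Derivation:
d1 = 0.6511579533; d2 = 0.4000105862
phi(d1) = 0.3227291433; exp(-qT) = 1.0000000000; exp(-rT) = 0.9719022941
N(d1) = 0.7425277353
Delta = exp(-qT) * N(d1) = 1.0000000000 * 0.7425277353 = 0.742528


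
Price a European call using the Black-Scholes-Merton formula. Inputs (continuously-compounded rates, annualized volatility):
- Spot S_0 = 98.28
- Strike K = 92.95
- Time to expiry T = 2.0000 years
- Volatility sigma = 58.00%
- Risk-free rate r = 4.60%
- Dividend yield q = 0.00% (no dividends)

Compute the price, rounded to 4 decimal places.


d1 = (ln(S/K) + (r - q + 0.5*sigma^2) * T) / (sigma * sqrt(T)) = 0.59026206
d2 = d1 - sigma * sqrt(T) = -0.22998181
exp(-rT) = 0.91210515; exp(-qT) = 1.00000000
C = S_0 * exp(-qT) * N(d1) - K * exp(-rT) * N(d2)
N(d1) = 0.72249251; N(d2) = 0.40905295
C = 98.2800 * 1.00000000 * 0.72249251 - 92.9500 * 0.91210515 * 0.40905295 = 36.3270

Answer: Price = 36.3270


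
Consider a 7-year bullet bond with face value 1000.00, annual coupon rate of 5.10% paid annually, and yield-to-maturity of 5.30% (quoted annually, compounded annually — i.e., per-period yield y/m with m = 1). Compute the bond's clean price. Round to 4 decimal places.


Answer: Price = 988.5520

Derivation:
Coupon per period c = face * coupon_rate / m = 51.000000
Periods per year m = 1; per-period yield y/m = 0.053000
Number of cashflows N = 7
Cashflows (t years, CF_t, discount factor 1/(1+y/m)^(m*t), PV):
  t = 1.0000: CF_t = 51.000000, DF = 0.949668, PV = 48.433048
  t = 2.0000: CF_t = 51.000000, DF = 0.901869, PV = 45.995298
  t = 3.0000: CF_t = 51.000000, DF = 0.856475, PV = 43.680245
  t = 4.0000: CF_t = 51.000000, DF = 0.813367, PV = 41.481714
  t = 5.0000: CF_t = 51.000000, DF = 0.772428, PV = 39.393840
  t = 6.0000: CF_t = 51.000000, DF = 0.733550, PV = 37.411054
  t = 7.0000: CF_t = 1051.000000, DF = 0.696629, PV = 732.156829
Price P = sum_t PV_t = 988.552029


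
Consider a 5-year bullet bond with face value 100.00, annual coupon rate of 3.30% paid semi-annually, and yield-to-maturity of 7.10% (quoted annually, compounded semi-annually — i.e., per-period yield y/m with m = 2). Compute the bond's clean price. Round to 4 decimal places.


Answer: Price = 84.2382

Derivation:
Coupon per period c = face * coupon_rate / m = 1.650000
Periods per year m = 2; per-period yield y/m = 0.035500
Number of cashflows N = 10
Cashflows (t years, CF_t, discount factor 1/(1+y/m)^(m*t), PV):
  t = 0.5000: CF_t = 1.650000, DF = 0.965717, PV = 1.593433
  t = 1.0000: CF_t = 1.650000, DF = 0.932609, PV = 1.538806
  t = 1.5000: CF_t = 1.650000, DF = 0.900637, PV = 1.486051
  t = 2.0000: CF_t = 1.650000, DF = 0.869760, PV = 1.435105
  t = 2.5000: CF_t = 1.650000, DF = 0.839942, PV = 1.385905
  t = 3.0000: CF_t = 1.650000, DF = 0.811147, PV = 1.338392
  t = 3.5000: CF_t = 1.650000, DF = 0.783338, PV = 1.292508
  t = 4.0000: CF_t = 1.650000, DF = 0.756483, PV = 1.248197
  t = 4.5000: CF_t = 1.650000, DF = 0.730549, PV = 1.205405
  t = 5.0000: CF_t = 101.650000, DF = 0.705503, PV = 71.714397
Price P = sum_t PV_t = 84.238198


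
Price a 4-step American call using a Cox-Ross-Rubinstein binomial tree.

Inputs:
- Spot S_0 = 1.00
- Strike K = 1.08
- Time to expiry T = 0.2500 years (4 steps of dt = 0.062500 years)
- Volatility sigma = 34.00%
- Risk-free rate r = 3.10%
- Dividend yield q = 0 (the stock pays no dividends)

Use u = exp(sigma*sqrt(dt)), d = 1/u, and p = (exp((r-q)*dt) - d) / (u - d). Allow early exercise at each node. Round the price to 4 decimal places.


dt = T/N = 0.062500
u = exp(sigma*sqrt(dt)) = 1.088717; d = 1/u = 0.918512
p = (exp((r-q)*dt) - d) / (u - d) = 0.490157
Discount per step: exp(-r*dt) = 0.998064
Stock lattice S(k, i) with i counting down-moves:
  k=0: S(0,0) = 1.0000
  k=1: S(1,0) = 1.0887; S(1,1) = 0.9185
  k=2: S(2,0) = 1.1853; S(2,1) = 1.0000; S(2,2) = 0.8437
  k=3: S(3,0) = 1.2905; S(3,1) = 1.0887; S(3,2) = 0.9185; S(3,3) = 0.7749
  k=4: S(4,0) = 1.4049; S(4,1) = 1.1853; S(4,2) = 1.0000; S(4,3) = 0.8437; S(4,4) = 0.7118
Terminal payoffs V(N, i) = max(S_T - K, 0):
  V(4,0) = 0.324948; V(4,1) = 0.105305; V(4,2) = 0.000000; V(4,3) = 0.000000; V(4,4) = 0.000000
Backward induction: V(k, i) = exp(-r*dt) * [p * V(k+1, i) + (1-p) * V(k+1, i+1)]; then take max(V_cont, immediate exercise) for American.
  V(3,0) = exp(-r*dt) * [p*0.324948 + (1-p)*0.105305] = 0.212552; exercise = 0.210462; V(3,0) = max -> 0.212552
  V(3,1) = exp(-r*dt) * [p*0.105305 + (1-p)*0.000000] = 0.051516; exercise = 0.008717; V(3,1) = max -> 0.051516
  V(3,2) = exp(-r*dt) * [p*0.000000 + (1-p)*0.000000] = 0.000000; exercise = 0.000000; V(3,2) = max -> 0.000000
  V(3,3) = exp(-r*dt) * [p*0.000000 + (1-p)*0.000000] = 0.000000; exercise = 0.000000; V(3,3) = max -> 0.000000
  V(2,0) = exp(-r*dt) * [p*0.212552 + (1-p)*0.051516] = 0.130197; exercise = 0.105305; V(2,0) = max -> 0.130197
  V(2,1) = exp(-r*dt) * [p*0.051516 + (1-p)*0.000000] = 0.025202; exercise = 0.000000; V(2,1) = max -> 0.025202
  V(2,2) = exp(-r*dt) * [p*0.000000 + (1-p)*0.000000] = 0.000000; exercise = 0.000000; V(2,2) = max -> 0.000000
  V(1,0) = exp(-r*dt) * [p*0.130197 + (1-p)*0.025202] = 0.076517; exercise = 0.008717; V(1,0) = max -> 0.076517
  V(1,1) = exp(-r*dt) * [p*0.025202 + (1-p)*0.000000] = 0.012329; exercise = 0.000000; V(1,1) = max -> 0.012329
  V(0,0) = exp(-r*dt) * [p*0.076517 + (1-p)*0.012329] = 0.043707; exercise = 0.000000; V(0,0) = max -> 0.043707

Answer: Price = V(0,0) = 0.0437


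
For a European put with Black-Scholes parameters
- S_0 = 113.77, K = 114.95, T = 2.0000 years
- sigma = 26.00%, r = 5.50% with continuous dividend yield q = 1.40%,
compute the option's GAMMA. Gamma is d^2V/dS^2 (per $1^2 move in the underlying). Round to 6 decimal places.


d1 = 0.3787960566; d2 = 0.0111005303
phi(d1) = 0.3713234514; exp(-qT) = 0.9723883668; exp(-rT) = 0.8958341353
Gamma = exp(-qT) * phi(d1) / (S * sigma * sqrt(T)) = 0.9723883668 * 0.3713234514 / (113.7700 * 0.2600 * 1.4142135624) = 0.008631

Answer: Gamma = 0.008631


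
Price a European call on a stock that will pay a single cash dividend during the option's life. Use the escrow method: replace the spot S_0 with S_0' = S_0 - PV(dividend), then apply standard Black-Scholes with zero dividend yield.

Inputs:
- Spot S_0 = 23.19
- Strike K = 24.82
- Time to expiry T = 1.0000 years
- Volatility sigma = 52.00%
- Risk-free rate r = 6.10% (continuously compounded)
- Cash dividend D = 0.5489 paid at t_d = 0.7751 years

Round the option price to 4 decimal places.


PV(D) = D * exp(-r * t_d) = 0.5489 * 0.95381924 = 0.52355138
S_0' = S_0 - PV(D) = 23.1900 - 0.52355138 = 22.66644862
d1 = (ln(S_0'/K) + (r + sigma^2/2)*T) / (sigma*sqrt(T)) = 0.20276157
d2 = d1 - sigma*sqrt(T) = -0.31723843
exp(-rT) = 0.94082324
N(d1) = 0.58033930; N(d2) = 0.37553135
C = S_0' * N(d1) - K * exp(-rT) * N(d2) = 22.66644862 * 0.58033930 - 24.8200 * 0.94082324 * 0.37553135 = 4.3851

Answer: Price = 4.3851


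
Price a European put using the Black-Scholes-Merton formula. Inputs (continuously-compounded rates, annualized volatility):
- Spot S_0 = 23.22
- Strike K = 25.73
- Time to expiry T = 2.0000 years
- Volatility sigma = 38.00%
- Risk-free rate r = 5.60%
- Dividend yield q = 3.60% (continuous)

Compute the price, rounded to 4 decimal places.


Answer: Price = 5.4549

Derivation:
d1 = (ln(S/K) + (r - q + 0.5*sigma^2) * T) / (sigma * sqrt(T)) = 0.15213281
d2 = d1 - sigma * sqrt(T) = -0.38526834
exp(-rT) = 0.89404426; exp(-qT) = 0.93053090
P = K * exp(-rT) * N(-d2) - S_0 * exp(-qT) * N(-d1)
N(-d1) = 0.43954109; N(-d2) = 0.64998069
P = 25.7300 * 0.89404426 * 0.64998069 - 23.2200 * 0.93053090 * 0.43954109 = 5.4549


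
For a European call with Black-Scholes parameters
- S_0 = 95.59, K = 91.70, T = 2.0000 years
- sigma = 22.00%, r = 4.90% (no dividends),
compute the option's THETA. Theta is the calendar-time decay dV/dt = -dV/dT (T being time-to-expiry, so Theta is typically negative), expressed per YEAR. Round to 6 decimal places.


Answer: Theta = -4.977814

Derivation:
d1 = 0.6040807858; d2 = 0.2929538021
phi(d1) = 0.3324069422; exp(-qT) = 1.0000000000; exp(-rT) = 0.9066489038
Theta = -S*exp(-qT)*phi(d1)*sigma/(2*sqrt(T)) - r*K*exp(-rT)*N(d2) + q*S*exp(-qT)*N(d1)
N(d1) = 0.7271050333; N(d2) = 0.6152212681; sqrt(T) = 1.4142135624
Term 1 = -95.5900 * 1.0000000000 * 0.3324069422 * 0.2200 / (2 * 1.4142135624) = -2.4714978342
Term 2 = -0.0490 * 91.7000 * 0.9066489038 * 0.6152212681 = -2.5063164065
Term 3 = 0 (no dividend yield, q = 0)
Theta = -2.4714978342 + (-2.5063164065) + (0.0000000000) = -4.977814


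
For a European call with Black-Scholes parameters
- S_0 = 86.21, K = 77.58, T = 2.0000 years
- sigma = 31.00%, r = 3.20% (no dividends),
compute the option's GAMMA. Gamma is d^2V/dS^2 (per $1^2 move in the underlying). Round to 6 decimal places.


d1 = 0.6057772805; d2 = 0.1673710761
phi(d1) = 0.3320659816; exp(-qT) = 1.0000000000; exp(-rT) = 0.9380049995
Gamma = exp(-qT) * phi(d1) / (S * sigma * sqrt(T)) = 1.0000000000 * 0.3320659816 / (86.2100 * 0.3100 * 1.4142135624) = 0.008786

Answer: Gamma = 0.008786


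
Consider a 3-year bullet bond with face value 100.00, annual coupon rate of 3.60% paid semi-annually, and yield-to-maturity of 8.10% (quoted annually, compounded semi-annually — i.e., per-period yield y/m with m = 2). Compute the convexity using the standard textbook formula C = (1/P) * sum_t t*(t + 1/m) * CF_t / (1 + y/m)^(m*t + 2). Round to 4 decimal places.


Coupon per period c = face * coupon_rate / m = 1.800000
Periods per year m = 2; per-period yield y/m = 0.040500
Number of cashflows N = 6
Cashflows (t years, CF_t, discount factor 1/(1+y/m)^(m*t), PV):
  t = 0.5000: CF_t = 1.800000, DF = 0.961076, PV = 1.729938
  t = 1.0000: CF_t = 1.800000, DF = 0.923668, PV = 1.662602
  t = 1.5000: CF_t = 1.800000, DF = 0.887715, PV = 1.597888
  t = 2.0000: CF_t = 1.800000, DF = 0.853162, PV = 1.535692
  t = 2.5000: CF_t = 1.800000, DF = 0.819954, PV = 1.475918
  t = 3.0000: CF_t = 101.800000, DF = 0.788039, PV = 80.222330
Price P = sum_t PV_t = 88.224367
Convexity numerator sum_t t*(t + 1/m) * CF_t / (1+y/m)^(m*t + 2):
  t = 0.5000: term = 0.798944
  t = 1.0000: term = 2.303538
  t = 1.5000: term = 4.427753
  t = 2.0000: term = 7.092347
  t = 2.5000: term = 10.224432
  t = 3.0000: term = 778.037269
Convexity = (1/P) * sum = 802.884283 / 88.224367 = 9.100482

Answer: Convexity = 9.1005


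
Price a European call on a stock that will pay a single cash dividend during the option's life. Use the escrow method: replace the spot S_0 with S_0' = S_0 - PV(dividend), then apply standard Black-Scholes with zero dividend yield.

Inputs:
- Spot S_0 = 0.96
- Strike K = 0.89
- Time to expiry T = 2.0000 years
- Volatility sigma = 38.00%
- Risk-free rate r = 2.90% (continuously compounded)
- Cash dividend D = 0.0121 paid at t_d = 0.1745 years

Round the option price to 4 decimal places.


PV(D) = D * exp(-r * t_d) = 0.0121 * 0.99495228 = 0.01203892
S_0' = S_0 - PV(D) = 0.9600 - 0.01203892 = 0.94796108
d1 = (ln(S_0'/K) + (r + sigma^2/2)*T) / (sigma*sqrt(T)) = 0.49402942
d2 = d1 - sigma*sqrt(T) = -0.04337173
exp(-rT) = 0.94364995
N(d1) = 0.68935730; N(d2) = 0.48270261
C = S_0' * N(d1) - K * exp(-rT) * N(d2) = 0.94796108 * 0.68935730 - 0.8900 * 0.94364995 * 0.48270261 = 0.2481

Answer: Price = 0.2481


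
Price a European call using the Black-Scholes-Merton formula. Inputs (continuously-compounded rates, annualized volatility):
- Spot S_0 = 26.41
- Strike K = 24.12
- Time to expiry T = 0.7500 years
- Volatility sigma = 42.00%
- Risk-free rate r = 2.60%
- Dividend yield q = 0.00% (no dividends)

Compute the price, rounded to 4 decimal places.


d1 = (ln(S/K) + (r - q + 0.5*sigma^2) * T) / (sigma * sqrt(T)) = 0.48484049
d2 = d1 - sigma * sqrt(T) = 0.12110982
exp(-rT) = 0.98068890; exp(-qT) = 1.00000000
C = S_0 * exp(-qT) * N(d1) - K * exp(-rT) * N(d2)
N(d1) = 0.68610525; N(d2) = 0.54819797
C = 26.4100 * 1.00000000 * 0.68610525 - 24.1200 * 0.98068890 * 0.54819797 = 5.1528

Answer: Price = 5.1528


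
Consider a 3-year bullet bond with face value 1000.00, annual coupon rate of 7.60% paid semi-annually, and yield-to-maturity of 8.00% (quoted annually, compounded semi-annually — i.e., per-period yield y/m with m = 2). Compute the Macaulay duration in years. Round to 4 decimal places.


Coupon per period c = face * coupon_rate / m = 38.000000
Periods per year m = 2; per-period yield y/m = 0.040000
Number of cashflows N = 6
Cashflows (t years, CF_t, discount factor 1/(1+y/m)^(m*t), PV):
  t = 0.5000: CF_t = 38.000000, DF = 0.961538, PV = 36.538462
  t = 1.0000: CF_t = 38.000000, DF = 0.924556, PV = 35.133136
  t = 1.5000: CF_t = 38.000000, DF = 0.888996, PV = 33.781862
  t = 2.0000: CF_t = 38.000000, DF = 0.854804, PV = 32.482559
  t = 2.5000: CF_t = 38.000000, DF = 0.821927, PV = 31.233230
  t = 3.0000: CF_t = 1038.000000, DF = 0.790315, PV = 820.346478
Price P = sum_t PV_t = 989.515726
Macaulay numerator sum_t t * PV_t:
  t * PV_t at t = 0.5000: 18.269231
  t * PV_t at t = 1.0000: 35.133136
  t * PV_t at t = 1.5000: 50.672792
  t * PV_t at t = 2.0000: 64.965119
  t * PV_t at t = 2.5000: 78.083075
  t * PV_t at t = 3.0000: 2461.039433
Macaulay duration D = (sum_t t * PV_t) / P = 2708.162786 / 989.515726 = 2.736857

Answer: Macaulay duration = 2.7369 years


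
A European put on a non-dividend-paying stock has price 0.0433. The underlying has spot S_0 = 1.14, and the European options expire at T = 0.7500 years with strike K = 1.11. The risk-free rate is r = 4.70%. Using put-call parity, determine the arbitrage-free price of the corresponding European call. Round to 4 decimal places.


Answer: Call price = 0.1117

Derivation:
Put-call parity: C - P = S_0 * exp(-qT) - K * exp(-rT).
S_0 * exp(-qT) = 1.1400 * 1.00000000 = 1.14000000
K * exp(-rT) = 1.1100 * 0.96536405 = 1.07155409
C = P + S*exp(-qT) - K*exp(-rT)
C = 0.0433 + 1.14000000 - 1.07155409 = 0.1117


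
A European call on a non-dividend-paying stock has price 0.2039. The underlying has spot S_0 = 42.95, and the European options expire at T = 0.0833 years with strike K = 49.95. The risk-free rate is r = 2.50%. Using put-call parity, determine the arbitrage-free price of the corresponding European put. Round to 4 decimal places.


Put-call parity: C - P = S_0 * exp(-qT) - K * exp(-rT).
S_0 * exp(-qT) = 42.9500 * 1.00000000 = 42.95000000
K * exp(-rT) = 49.9500 * 0.99791967 = 49.84608736
P = C - S*exp(-qT) + K*exp(-rT)
P = 0.2039 - 42.95000000 + 49.84608736 = 7.1000

Answer: Put price = 7.1000


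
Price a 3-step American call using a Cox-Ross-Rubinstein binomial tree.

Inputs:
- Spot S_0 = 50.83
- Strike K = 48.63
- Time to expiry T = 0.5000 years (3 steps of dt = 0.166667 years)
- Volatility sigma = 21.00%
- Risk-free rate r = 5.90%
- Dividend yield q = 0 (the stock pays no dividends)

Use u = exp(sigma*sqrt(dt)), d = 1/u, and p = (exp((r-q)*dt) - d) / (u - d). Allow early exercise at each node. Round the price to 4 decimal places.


Answer: Price = V(0,0) = 5.1815

Derivation:
dt = T/N = 0.166667
u = exp(sigma*sqrt(dt)) = 1.089514; d = 1/u = 0.917840
p = (exp((r-q)*dt) - d) / (u - d) = 0.536142
Discount per step: exp(-r*dt) = 0.990215
Stock lattice S(k, i) with i counting down-moves:
  k=0: S(0,0) = 50.8300
  k=1: S(1,0) = 55.3800; S(1,1) = 46.6538
  k=2: S(2,0) = 60.3373; S(2,1) = 50.8300; S(2,2) = 42.8207
  k=3: S(3,0) = 65.7384; S(3,1) = 55.3800; S(3,2) = 46.6538; S(3,3) = 39.3026
Terminal payoffs V(N, i) = max(S_T - K, 0):
  V(3,0) = 17.108395; V(3,1) = 6.750020; V(3,2) = 0.000000; V(3,3) = 0.000000
Backward induction: V(k, i) = exp(-r*dt) * [p * V(k+1, i) + (1-p) * V(k+1, i+1)]; then take max(V_cont, immediate exercise) for American.
  V(2,0) = exp(-r*dt) * [p*17.108395 + (1-p)*6.750020] = 12.183183; exercise = 11.707332; V(2,0) = max -> 12.183183
  V(2,1) = exp(-r*dt) * [p*6.750020 + (1-p)*0.000000] = 3.583554; exercise = 2.200000; V(2,1) = max -> 3.583554
  V(2,2) = exp(-r*dt) * [p*0.000000 + (1-p)*0.000000] = 0.000000; exercise = 0.000000; V(2,2) = max -> 0.000000
  V(1,0) = exp(-r*dt) * [p*12.183183 + (1-p)*3.583554] = 8.113992; exercise = 6.750020; V(1,0) = max -> 8.113992
  V(1,1) = exp(-r*dt) * [p*3.583554 + (1-p)*0.000000] = 1.902492; exercise = 0.000000; V(1,1) = max -> 1.902492
  V(0,0) = exp(-r*dt) * [p*8.113992 + (1-p)*1.902492] = 5.181533; exercise = 2.200000; V(0,0) = max -> 5.181533


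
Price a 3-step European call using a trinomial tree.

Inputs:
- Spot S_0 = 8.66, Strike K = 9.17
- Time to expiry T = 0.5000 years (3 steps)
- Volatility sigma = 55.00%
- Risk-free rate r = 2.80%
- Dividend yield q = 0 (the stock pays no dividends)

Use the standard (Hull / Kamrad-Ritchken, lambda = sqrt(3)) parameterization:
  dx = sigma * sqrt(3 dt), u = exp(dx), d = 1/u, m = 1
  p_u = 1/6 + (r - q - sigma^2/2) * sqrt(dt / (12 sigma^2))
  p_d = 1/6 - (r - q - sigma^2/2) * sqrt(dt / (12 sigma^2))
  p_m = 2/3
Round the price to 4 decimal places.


Answer: Price = V(0,0) = 1.1319

Derivation:
dt = T/N = 0.166667; dx = sigma*sqrt(3*dt) = 0.388909
u = exp(dx) = 1.475370; d = 1/u = 0.677796
p_u = 0.140257, p_m = 0.666667, p_d = 0.193076
Discount per step: exp(-r*dt) = 0.995344
Stock lattice S(k, j) with j the centered position index:
  k=0: S(0,+0) = 8.6600
  k=1: S(1,-1) = 5.8697; S(1,+0) = 8.6600; S(1,+1) = 12.7767
  k=2: S(2,-2) = 3.9785; S(2,-1) = 5.8697; S(2,+0) = 8.6600; S(2,+1) = 12.7767; S(2,+2) = 18.8504
  k=3: S(3,-3) = 2.6966; S(3,-2) = 3.9785; S(3,-1) = 5.8697; S(3,+0) = 8.6600; S(3,+1) = 12.7767; S(3,+2) = 18.8504; S(3,+3) = 27.8113
Terminal payoffs V(N, j) = max(S_T - K, 0):
  V(3,-3) = 0.000000; V(3,-2) = 0.000000; V(3,-1) = 0.000000; V(3,+0) = 0.000000; V(3,+1) = 3.606703; V(3,+2) = 9.680363; V(3,+3) = 18.641258
Backward induction: V(k, j) = exp(-r*dt) * [p_u * V(k+1, j+1) + p_m * V(k+1, j) + p_d * V(k+1, j-1)]
  V(2,-2) = exp(-r*dt) * [p_u*0.000000 + p_m*0.000000 + p_d*0.000000] = 0.000000
  V(2,-1) = exp(-r*dt) * [p_u*0.000000 + p_m*0.000000 + p_d*0.000000] = 0.000000
  V(2,+0) = exp(-r*dt) * [p_u*3.606703 + p_m*0.000000 + p_d*0.000000] = 0.503511
  V(2,+1) = exp(-r*dt) * [p_u*9.680363 + p_m*3.606703 + p_d*0.000000] = 3.744694
  V(2,+2) = exp(-r*dt) * [p_u*18.641258 + p_m*9.680363 + p_d*3.606703] = 9.719054
  V(1,-1) = exp(-r*dt) * [p_u*0.503511 + p_m*0.000000 + p_d*0.000000] = 0.070292
  V(1,+0) = exp(-r*dt) * [p_u*3.744694 + p_m*0.503511 + p_d*0.000000] = 0.856887
  V(1,+1) = exp(-r*dt) * [p_u*9.719054 + p_m*3.744694 + p_d*0.503511] = 3.938425
  V(0,+0) = exp(-r*dt) * [p_u*3.938425 + p_m*0.856887 + p_d*0.070292] = 1.131928


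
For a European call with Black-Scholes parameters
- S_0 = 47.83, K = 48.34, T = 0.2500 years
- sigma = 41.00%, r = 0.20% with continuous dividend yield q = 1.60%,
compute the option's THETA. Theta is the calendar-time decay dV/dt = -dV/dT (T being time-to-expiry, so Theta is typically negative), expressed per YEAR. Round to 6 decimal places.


d1 = 0.0336886947; d2 = -0.1713113053
phi(d1) = 0.3987159592; exp(-qT) = 0.9960079893; exp(-rT) = 0.9995001250
Theta = -S*exp(-qT)*phi(d1)*sigma/(2*sqrt(T)) - r*K*exp(-rT)*N(d2) + q*S*exp(-qT)*N(d1)
N(d1) = 0.5134373029; N(d2) = 0.4319894958; sqrt(T) = 0.5000000000
Term 1 = -47.8300 * 0.9960079893 * 0.3987159592 * 0.4100 / (2 * 0.5000000000) = -7.7877262843
Term 2 = -0.0020 * 48.3400 * 0.9995001250 * 0.4319894958 = -0.0417438673
Term 3 = 0.0160 * 47.8300 * 0.9960079893 * 0.5134373029 = 0.3913547451
Theta = -7.7877262843 + (-0.0417438673) + (0.3913547451) = -7.438115

Answer: Theta = -7.438115


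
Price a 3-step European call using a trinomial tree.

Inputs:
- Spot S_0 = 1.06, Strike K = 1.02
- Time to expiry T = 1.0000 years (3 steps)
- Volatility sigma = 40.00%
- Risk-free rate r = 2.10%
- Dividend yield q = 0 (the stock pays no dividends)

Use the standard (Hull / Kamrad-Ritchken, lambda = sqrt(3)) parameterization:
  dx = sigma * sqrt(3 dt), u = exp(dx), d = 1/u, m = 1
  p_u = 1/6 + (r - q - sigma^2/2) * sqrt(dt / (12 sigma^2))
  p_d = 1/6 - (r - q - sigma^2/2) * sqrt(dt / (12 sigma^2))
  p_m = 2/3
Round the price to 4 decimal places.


dt = T/N = 0.333333; dx = sigma*sqrt(3*dt) = 0.400000
u = exp(dx) = 1.491825; d = 1/u = 0.670320
p_u = 0.142083, p_m = 0.666667, p_d = 0.191250
Discount per step: exp(-r*dt) = 0.993024
Stock lattice S(k, j) with j the centered position index:
  k=0: S(0,+0) = 1.0600
  k=1: S(1,-1) = 0.7105; S(1,+0) = 1.0600; S(1,+1) = 1.5813
  k=2: S(2,-2) = 0.4763; S(2,-1) = 0.7105; S(2,+0) = 1.0600; S(2,+1) = 1.5813; S(2,+2) = 2.3591
  k=3: S(3,-3) = 0.3193; S(3,-2) = 0.4763; S(3,-1) = 0.7105; S(3,+0) = 1.0600; S(3,+1) = 1.5813; S(3,+2) = 2.3591; S(3,+3) = 3.5193
Terminal payoffs V(N, j) = max(S_T - K, 0):
  V(3,-3) = 0.000000; V(3,-2) = 0.000000; V(3,-1) = 0.000000; V(3,+0) = 0.040000; V(3,+1) = 0.561334; V(3,+2) = 1.339073; V(3,+3) = 2.499324
Backward induction: V(k, j) = exp(-r*dt) * [p_u * V(k+1, j+1) + p_m * V(k+1, j) + p_d * V(k+1, j-1)]
  V(2,-2) = exp(-r*dt) * [p_u*0.000000 + p_m*0.000000 + p_d*0.000000] = 0.000000
  V(2,-1) = exp(-r*dt) * [p_u*0.040000 + p_m*0.000000 + p_d*0.000000] = 0.005644
  V(2,+0) = exp(-r*dt) * [p_u*0.561334 + p_m*0.040000 + p_d*0.000000] = 0.105681
  V(2,+1) = exp(-r*dt) * [p_u*1.339073 + p_m*0.561334 + p_d*0.040000] = 0.568142
  V(2,+2) = exp(-r*dt) * [p_u*2.499324 + p_m*1.339073 + p_d*0.561334] = 1.345730
  V(1,-1) = exp(-r*dt) * [p_u*0.105681 + p_m*0.005644 + p_d*0.000000] = 0.018647
  V(1,+0) = exp(-r*dt) * [p_u*0.568142 + p_m*0.105681 + p_d*0.005644] = 0.151194
  V(1,+1) = exp(-r*dt) * [p_u*1.345730 + p_m*0.568142 + p_d*0.105681] = 0.586062
  V(0,+0) = exp(-r*dt) * [p_u*0.586062 + p_m*0.151194 + p_d*0.018647] = 0.186323

Answer: Price = V(0,0) = 0.1863


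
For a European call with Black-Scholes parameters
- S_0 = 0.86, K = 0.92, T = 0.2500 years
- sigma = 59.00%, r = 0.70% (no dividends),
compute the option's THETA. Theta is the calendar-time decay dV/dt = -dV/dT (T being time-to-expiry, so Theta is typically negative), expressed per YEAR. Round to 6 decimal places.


d1 = -0.0751823078; d2 = -0.3701823078
phi(d1) = 0.3978163856; exp(-qT) = 1.0000000000; exp(-rT) = 0.9982515304
Theta = -S*exp(-qT)*phi(d1)*sigma/(2*sqrt(T)) - r*K*exp(-rT)*N(d2) + q*S*exp(-qT)*N(d1)
N(d1) = 0.4700348304; N(d2) = 0.3556233290; sqrt(T) = 0.5000000000
Term 1 = -0.8600 * 1.0000000000 * 0.3978163856 * 0.5900 / (2 * 0.5000000000) = -0.2018520341
Term 2 = -0.0070 * 0.9200 * 0.9982515304 * 0.3556233290 = -0.0022862099
Term 3 = 0 (no dividend yield, q = 0)
Theta = -0.2018520341 + (-0.0022862099) + (0.0000000000) = -0.204138

Answer: Theta = -0.204138


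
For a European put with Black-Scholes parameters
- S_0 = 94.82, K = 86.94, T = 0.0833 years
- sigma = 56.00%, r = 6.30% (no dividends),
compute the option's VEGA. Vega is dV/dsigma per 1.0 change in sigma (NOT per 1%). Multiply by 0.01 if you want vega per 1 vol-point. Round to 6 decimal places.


d1 = 0.6500912019; d2 = 0.4884654614
phi(d1) = 0.3229532127; exp(-qT) = 1.0000000000; exp(-rT) = 0.9947658462
Vega = S * exp(-qT) * phi(d1) * sqrt(T) = 94.8200 * 1.0000000000 * 0.3229532127 * 0.2886173938 = 8.838164

Answer: Vega = 8.838164


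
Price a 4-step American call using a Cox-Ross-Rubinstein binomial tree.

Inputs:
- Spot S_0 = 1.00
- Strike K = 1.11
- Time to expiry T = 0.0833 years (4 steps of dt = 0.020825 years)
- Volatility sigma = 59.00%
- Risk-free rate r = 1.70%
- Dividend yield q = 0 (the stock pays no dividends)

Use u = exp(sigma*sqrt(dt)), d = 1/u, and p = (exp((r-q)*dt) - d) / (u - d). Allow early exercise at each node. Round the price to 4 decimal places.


Answer: Price = V(0,0) = 0.0332

Derivation:
dt = T/N = 0.020825
u = exp(sigma*sqrt(dt)) = 1.088872; d = 1/u = 0.918382
p = (exp((r-q)*dt) - d) / (u - d) = 0.480804
Discount per step: exp(-r*dt) = 0.999646
Stock lattice S(k, i) with i counting down-moves:
  k=0: S(0,0) = 1.0000
  k=1: S(1,0) = 1.0889; S(1,1) = 0.9184
  k=2: S(2,0) = 1.1856; S(2,1) = 1.0000; S(2,2) = 0.8434
  k=3: S(3,0) = 1.2910; S(3,1) = 1.0889; S(3,2) = 0.9184; S(3,3) = 0.7746
  k=4: S(4,0) = 1.4057; S(4,1) = 1.1856; S(4,2) = 1.0000; S(4,3) = 0.8434; S(4,4) = 0.7114
Terminal payoffs V(N, i) = max(S_T - K, 0):
  V(4,0) = 0.295747; V(4,1) = 0.075642; V(4,2) = 0.000000; V(4,3) = 0.000000; V(4,4) = 0.000000
Backward induction: V(k, i) = exp(-r*dt) * [p * V(k+1, i) + (1-p) * V(k+1, i+1)]; then take max(V_cont, immediate exercise) for American.
  V(3,0) = exp(-r*dt) * [p*0.295747 + (1-p)*0.075642] = 0.181405; exercise = 0.181012; V(3,0) = max -> 0.181405
  V(3,1) = exp(-r*dt) * [p*0.075642 + (1-p)*0.000000] = 0.036356; exercise = 0.000000; V(3,1) = max -> 0.036356
  V(3,2) = exp(-r*dt) * [p*0.000000 + (1-p)*0.000000] = 0.000000; exercise = 0.000000; V(3,2) = max -> 0.000000
  V(3,3) = exp(-r*dt) * [p*0.000000 + (1-p)*0.000000] = 0.000000; exercise = 0.000000; V(3,3) = max -> 0.000000
  V(2,0) = exp(-r*dt) * [p*0.181405 + (1-p)*0.036356] = 0.106059; exercise = 0.075642; V(2,0) = max -> 0.106059
  V(2,1) = exp(-r*dt) * [p*0.036356 + (1-p)*0.000000] = 0.017474; exercise = 0.000000; V(2,1) = max -> 0.017474
  V(2,2) = exp(-r*dt) * [p*0.000000 + (1-p)*0.000000] = 0.000000; exercise = 0.000000; V(2,2) = max -> 0.000000
  V(1,0) = exp(-r*dt) * [p*0.106059 + (1-p)*0.017474] = 0.060045; exercise = 0.000000; V(1,0) = max -> 0.060045
  V(1,1) = exp(-r*dt) * [p*0.017474 + (1-p)*0.000000] = 0.008399; exercise = 0.000000; V(1,1) = max -> 0.008399
  V(0,0) = exp(-r*dt) * [p*0.060045 + (1-p)*0.008399] = 0.033218; exercise = 0.000000; V(0,0) = max -> 0.033218


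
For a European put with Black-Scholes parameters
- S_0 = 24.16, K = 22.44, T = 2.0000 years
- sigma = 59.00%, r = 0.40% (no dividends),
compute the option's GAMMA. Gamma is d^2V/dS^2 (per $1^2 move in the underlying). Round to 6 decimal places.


Answer: Gamma = 0.017330

Derivation:
d1 = 0.5152930316; d2 = -0.3190929702
phi(d1) = 0.3493426660; exp(-qT) = 1.0000000000; exp(-rT) = 0.9920319148
Gamma = exp(-qT) * phi(d1) / (S * sigma * sqrt(T)) = 1.0000000000 * 0.3493426660 / (24.1600 * 0.5900 * 1.4142135624) = 0.017330


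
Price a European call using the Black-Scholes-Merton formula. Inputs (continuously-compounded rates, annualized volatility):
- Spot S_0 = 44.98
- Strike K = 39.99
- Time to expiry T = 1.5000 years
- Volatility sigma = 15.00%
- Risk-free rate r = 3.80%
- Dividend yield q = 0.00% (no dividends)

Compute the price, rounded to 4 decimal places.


d1 = (ln(S/K) + (r - q + 0.5*sigma^2) * T) / (sigma * sqrt(T)) = 1.04219542
d2 = d1 - sigma * sqrt(T) = 0.85848369
exp(-rT) = 0.94459407; exp(-qT) = 1.00000000
C = S_0 * exp(-qT) * N(d1) - K * exp(-rT) * N(d2)
N(d1) = 0.85133946; N(d2) = 0.80468728
C = 44.9800 * 1.00000000 * 0.85133946 - 39.9900 * 0.94459407 * 0.80468728 = 7.8967

Answer: Price = 7.8967


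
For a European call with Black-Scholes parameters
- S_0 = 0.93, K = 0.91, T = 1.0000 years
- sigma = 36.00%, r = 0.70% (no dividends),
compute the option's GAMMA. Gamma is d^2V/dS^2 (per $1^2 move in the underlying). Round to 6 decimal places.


d1 = 0.2598332962; d2 = -0.1001667038
phi(d1) = 0.3857000809; exp(-qT) = 1.0000000000; exp(-rT) = 0.9930244429
Gamma = exp(-qT) * phi(d1) / (S * sigma * sqrt(T)) = 1.0000000000 * 0.3857000809 / (0.9300 * 0.3600 * 1.0000000000) = 1.152031

Answer: Gamma = 1.152031
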